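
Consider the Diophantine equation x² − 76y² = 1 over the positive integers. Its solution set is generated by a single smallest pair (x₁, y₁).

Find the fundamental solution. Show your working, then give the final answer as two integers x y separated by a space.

√76 → a₀=8, period (1,2,1,1,5,4,5,1,1,2,1,16); ℓ=12 even so k=11
i=0: a=8 ⇒ p=8, q=1
i=1: a=1 ⇒ p=9, q=1
…
i=5: a=5 ⇒ p=340, q=39
…
i=9: a=1 ⇒ p=16311, q=1871
i=10: a=2 ⇒ p=41488, q=4759
i=11: a=1 ⇒ p=57799, q=6630
→ (57799, 6630).  Check: 57799²=3340724401, 76·6630²=3340724400, difference 1.

57799 6630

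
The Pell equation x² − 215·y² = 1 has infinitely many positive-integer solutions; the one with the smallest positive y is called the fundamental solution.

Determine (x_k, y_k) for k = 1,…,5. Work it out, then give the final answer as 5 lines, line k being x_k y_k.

√215 → a₀=14, period (1,1,1,28); ℓ=4 even so k=3
k=0  a_k=14  p_k/q_k = 14/1
k=1  a_k=1  p_k/q_k = 15/1
k=2  a_k=1  p_k/q_k = 29/2
k=3  a_k=1  p_k/q_k = 44/3
fundamental: x₁=44, y₁=3  (since 1936 − 215·9 = 1)
n=2: (44,3)∘(44,3) = (44·44+215·3·3, 44·3+3·44) = (3871,264)
n=3: (3871,264)∘(44,3) = (44·3871+215·3·264, 44·264+3·3871) = (340604,23229)
n=4: (340604,23229)∘(44,3) = (44·340604+215·3·23229, 44·23229+3·340604) = (29969281,2043888)
n=5: (29969281,2043888)∘(44,3) = (44·29969281+215·3·2043888, 44·2043888+3·29969281) = (2636956124,179838915)

44 3
3871 264
340604 23229
29969281 2043888
2636956124 179838915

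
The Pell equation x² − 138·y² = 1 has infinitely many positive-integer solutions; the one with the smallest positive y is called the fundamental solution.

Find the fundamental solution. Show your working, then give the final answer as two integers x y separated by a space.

47 4

[11; 1,2,1,22] for √138; ℓ=4 ⇒ convergent index 3
a_0=11:  p_0=11·1+0=11,  q_0=11·0+1=1
…
a_2=2:  p_2=2·12+11=35,  q_2=2·1+1=3
a_3=1:  p_3=1·35+12=47,  q_3=1·3+1=4
(x₁, y₁) = (47, 4);  47² − 138·4² = 1 ✓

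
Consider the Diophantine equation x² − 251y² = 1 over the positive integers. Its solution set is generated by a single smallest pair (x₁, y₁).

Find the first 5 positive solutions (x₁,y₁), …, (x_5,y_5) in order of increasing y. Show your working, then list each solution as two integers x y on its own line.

3674890 231957
27009633024199 1704832919460
198514860608593651330 12530146894788486843
1459040552203802437039183201 92093823044376819996025080
10723627069776264560841239313394450 676869338735087333923490423995557

[15; 1,5,2,1,2,…,5,1,30] for √251; ℓ=14 ⇒ convergent index 13
k=0  a_k=15  p_k/q_k = 15/1
…
k=6  a_k=2  p_k/q_k = 1917/121
…
k=9  a_k=2  p_k/q_k = 151649/9572
k=10  a_k=1  p_k/q_k = 212692/13425
k=11  a_k=2  p_k/q_k = 577033/36422
k=12  a_k=5  p_k/q_k = 3097857/195535
k=13  a_k=1  p_k/q_k = 3674890/231957
fundamental: x₁=3674890, y₁=231957  (since 13504816512100 − 251·53804049849 = 1)
(3674890+231957√251)^2 = 27009633024199 + 1704832919460√251
(3674890+231957√251)^3 = 198514860608593651330 + 12530146894788486843√251
(3674890+231957√251)^4 = 1459040552203802437039183201 + 92093823044376819996025080√251
(3674890+231957√251)^5 = 10723627069776264560841239313394450 + 676869338735087333923490423995557√251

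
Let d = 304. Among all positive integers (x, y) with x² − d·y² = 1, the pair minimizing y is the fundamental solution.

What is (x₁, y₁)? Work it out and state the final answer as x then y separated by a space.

[17; 2,3,2,1,1,1,1,1,2,3,2,34] for √304; ℓ=12 ⇒ convergent index 11
i=0: a=17 ⇒ p=17, q=1
…
i=7: a=1 ⇒ p=1761, q=101
…
i=10: a=3 ⇒ p=25177, q=1444
i=11: a=2 ⇒ p=57799, q=3315
(x₁, y₁) = (57799, 3315);  57799² − 304·3315² = 1 ✓

57799 3315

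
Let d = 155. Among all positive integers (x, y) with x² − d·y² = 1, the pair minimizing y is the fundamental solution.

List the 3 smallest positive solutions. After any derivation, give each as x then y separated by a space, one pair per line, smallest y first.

249 20
124001 9960
61752249 4960060

√155 → a₀=12, period (2,4,2,24); ℓ=4 even so k=3
i=0: a=12 ⇒ p=12, q=1
…
i=2: a=4 ⇒ p=112, q=9
i=3: a=2 ⇒ p=249, q=20
fundamental: x₁=249, y₁=20  (since 62001 − 155·400 = 1)
n=2: (249,20)∘(249,20) = (249·249+155·20·20, 249·20+20·249) = (124001,9960)
n=3: (124001,9960)∘(249,20) = (249·124001+155·20·9960, 249·9960+20·124001) = (61752249,4960060)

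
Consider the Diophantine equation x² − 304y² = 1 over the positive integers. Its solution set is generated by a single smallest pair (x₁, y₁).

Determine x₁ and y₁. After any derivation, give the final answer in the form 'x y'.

d=304: √d = [17; 2,3,2,1,1,1,1,1,2,3,2,34] (ℓ=12, even), read p_11/q_11
a_0=17:  p_0=17·1+0=17,  q_0=17·0+1=1
a_1=2:  p_1=2·17+1=35,  q_1=2·1+0=2
a_2=3:  p_2=3·35+17=122,  q_2=3·2+1=7
a_3=2:  p_3=2·122+35=279,  q_3=2·7+2=16
a_4=1:  p_4=1·279+122=401,  q_4=1·16+7=23
a_5=1:  p_5=1·401+279=680,  q_5=1·23+16=39
…
a_7=1:  p_7=1·1081+680=1761,  q_7=1·62+39=101
a_8=1:  p_8=1·1761+1081=2842,  q_8=1·101+62=163
a_9=2:  p_9=2·2842+1761=7445,  q_9=2·163+101=427
a_10=3:  p_10=3·7445+2842=25177,  q_10=3·427+163=1444
a_11=2:  p_11=2·25177+7445=57799,  q_11=2·1444+427=3315
fundamental: x₁=57799, y₁=3315  (since 3340724401 − 304·10989225 = 1)

57799 3315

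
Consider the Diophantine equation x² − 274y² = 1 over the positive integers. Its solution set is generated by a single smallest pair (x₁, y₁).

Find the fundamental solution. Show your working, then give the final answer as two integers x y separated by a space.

3959299 239190

d=274: √d = [16; 1,1,4,4,1,1,32] (ℓ=7, odd), read p_13/q_13
a_0=16:  p_0=16·1+0=16,  q_0=16·0+1=1
…
a_2=1:  p_2=1·17+16=33,  q_2=1·1+1=2
a_3=4:  p_3=4·33+17=149,  q_3=4·2+1=9
a_4=4:  p_4=4·149+33=629,  q_4=4·9+2=38
a_5=1:  p_5=1·629+149=778,  q_5=1·38+9=47
a_6=1:  p_6=1·778+629=1407,  q_6=1·47+38=85
…
a_9=1:  p_9=1·47209+45802=93011,  q_9=1·2852+2767=5619
…
a_12=1:  p_12=1·1770023+419253=2189276,  q_12=1·106931+25328=132259
a_13=1:  p_13=1·2189276+1770023=3959299,  q_13=1·132259+106931=239190
(x₁, y₁) = (3959299, 239190);  3959299² − 274·239190² = 1 ✓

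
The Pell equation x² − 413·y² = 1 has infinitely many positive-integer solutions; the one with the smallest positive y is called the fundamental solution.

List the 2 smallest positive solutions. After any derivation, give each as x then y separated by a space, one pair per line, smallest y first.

113399 5580
25718666401 1265532840

√413 → a₀=20, period (3,9,1,4,1,9,3,40); ℓ=8 even so k=7
k=0  a_k=20  p_k/q_k = 20/1
k=1  a_k=3  p_k/q_k = 61/3
k=2  a_k=9  p_k/q_k = 569/28
k=3  a_k=1  p_k/q_k = 630/31
…
k=6  a_k=9  p_k/q_k = 36560/1799
k=7  a_k=3  p_k/q_k = 113399/5580
fundamental: x₁=113399, y₁=5580  (since 12859333201 − 413·31136400 = 1)
(113399+5580√413)^2 = 25718666401 + 1265532840√413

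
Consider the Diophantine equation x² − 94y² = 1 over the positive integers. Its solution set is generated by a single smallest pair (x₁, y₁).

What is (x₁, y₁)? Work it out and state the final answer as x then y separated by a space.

2143295 221064

√94 = [9; 1,2,3,1,1,…,2,1,18, …], period ℓ=16 (even) → k=15
a_0=9:  p_0=9·1+0=9,  q_0=9·0+1=1
…
a_4=1:  p_4=1·97+29=126,  q_4=1·10+3=13
…
a_6=5:  p_6=5·223+126=1241,  q_6=5·23+13=128
a_7=1:  p_7=1·1241+223=1464,  q_7=1·128+23=151
…
a_10=5:  p_10=5·14417+12953=85038,  q_10=5·1487+1336=8771
…
a_14=2:  p_14=2·652934+184493=1490361,  q_14=2·67345+19029=153719
a_15=1:  p_15=1·1490361+652934=2143295,  q_15=1·153719+67345=221064
fundamental: x₁=2143295, y₁=221064  (since 4593713457025 − 94·48869292096 = 1)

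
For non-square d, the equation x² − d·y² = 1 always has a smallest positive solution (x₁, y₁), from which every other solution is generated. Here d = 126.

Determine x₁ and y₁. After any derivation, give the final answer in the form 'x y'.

√126 = [11; 4,2,4,22, …], period ℓ=4 (even) → k=3
step 0: (11, 1)  from 11·(1,0) + (0,1)
…
step 2: (101, 9)  from 2·(45,4) + (11,1)
step 3: (449, 40)  from 4·(101,9) + (45,4)
→ (449, 40).  Check: 449²=201601, 126·40²=201600, difference 1.

449 40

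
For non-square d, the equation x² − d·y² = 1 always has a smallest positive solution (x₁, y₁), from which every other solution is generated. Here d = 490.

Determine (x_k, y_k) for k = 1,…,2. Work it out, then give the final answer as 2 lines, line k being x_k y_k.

1039681 46968
2161873163521 97663474416

d=490: √d = [22; 7,2,1,4,4,4,1,2,7,44] (ℓ=10, even), read p_9/q_9
step 0: (22, 1)  from 22·(1,0) + (0,1)
…
step 4: (2280, 103)  from 4·(487,22) + (332,15)
…
step 7: (50315, 2273)  from 1·(40708,1839) + (9607,434)
step 8: (141338, 6385)  from 2·(50315,2273) + (40708,1839)
step 9: (1039681, 46968)  from 7·(141338,6385) + (50315,2273)
→ (1039681, 46968).  Check: 1039681²=1080936581761, 490·46968²=1080936581760, difference 1.
(1039681+46968√490)^2 = 2161873163521 + 97663474416√490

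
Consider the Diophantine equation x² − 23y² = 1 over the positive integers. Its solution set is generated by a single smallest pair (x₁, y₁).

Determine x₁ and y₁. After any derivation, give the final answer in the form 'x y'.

d=23: √d = [4; 1,3,1,8] (ℓ=4, even), read p_3/q_3
i=0: a=4 ⇒ p=4, q=1
i=1: a=1 ⇒ p=5, q=1
i=2: a=3 ⇒ p=19, q=4
i=3: a=1 ⇒ p=24, q=5
→ (24, 5).  Check: 24²=576, 23·5²=575, difference 1.

24 5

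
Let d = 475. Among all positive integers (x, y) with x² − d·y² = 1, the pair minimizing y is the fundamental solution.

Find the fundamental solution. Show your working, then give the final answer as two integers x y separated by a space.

57799 2652

√475 = [21; 1,3,1,6,2,6,1,3,1,42, …], period ℓ=10 (even) → k=9
i=0: a=21 ⇒ p=21, q=1
i=1: a=1 ⇒ p=22, q=1
i=2: a=3 ⇒ p=87, q=4
i=3: a=1 ⇒ p=109, q=5
i=4: a=6 ⇒ p=741, q=34
i=5: a=2 ⇒ p=1591, q=73
i=6: a=6 ⇒ p=10287, q=472
…
i=8: a=3 ⇒ p=45921, q=2107
i=9: a=1 ⇒ p=57799, q=2652
(x₁, y₁) = (57799, 2652);  57799² − 475·2652² = 1 ✓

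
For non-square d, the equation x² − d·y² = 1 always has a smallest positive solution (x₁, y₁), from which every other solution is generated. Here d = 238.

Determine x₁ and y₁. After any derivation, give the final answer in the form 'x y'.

[15; 2,2,1,14,1,2,2,30] for √238; ℓ=8 ⇒ convergent index 7
k=0  a_k=15  p_k/q_k = 15/1
…
k=2  a_k=2  p_k/q_k = 77/5
k=3  a_k=1  p_k/q_k = 108/7
k=4  a_k=14  p_k/q_k = 1589/103
k=5  a_k=1  p_k/q_k = 1697/110
k=6  a_k=2  p_k/q_k = 4983/323
k=7  a_k=2  p_k/q_k = 11663/756
fundamental: x₁=11663, y₁=756  (since 136025569 − 238·571536 = 1)

11663 756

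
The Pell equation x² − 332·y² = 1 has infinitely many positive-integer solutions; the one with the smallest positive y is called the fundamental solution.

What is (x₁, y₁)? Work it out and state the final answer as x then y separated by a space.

d=332: √d = [18; 4,1,1,8,1,1,4,36] (ℓ=8, even), read p_7/q_7
k=0  a_k=18  p_k/q_k = 18/1
k=1  a_k=4  p_k/q_k = 73/4
k=2  a_k=1  p_k/q_k = 91/5
k=3  a_k=1  p_k/q_k = 164/9
…
k=6  a_k=1  p_k/q_k = 2970/163
k=7  a_k=4  p_k/q_k = 13447/738
fundamental: x₁=13447, y₁=738  (since 180821809 − 332·544644 = 1)

13447 738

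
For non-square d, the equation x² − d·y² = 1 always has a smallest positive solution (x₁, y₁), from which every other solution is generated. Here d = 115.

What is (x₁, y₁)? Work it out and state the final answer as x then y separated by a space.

√115 = [10; 1,2,1,1,1,1,1,2,1,20, …], period ℓ=10 (even) → k=9
i=0: a=10 ⇒ p=10, q=1
i=1: a=1 ⇒ p=11, q=1
i=2: a=2 ⇒ p=32, q=3
i=3: a=1 ⇒ p=43, q=4
i=4: a=1 ⇒ p=75, q=7
i=5: a=1 ⇒ p=118, q=11
…
i=8: a=2 ⇒ p=815, q=76
i=9: a=1 ⇒ p=1126, q=105
fundamental: x₁=1126, y₁=105  (since 1267876 − 115·11025 = 1)

1126 105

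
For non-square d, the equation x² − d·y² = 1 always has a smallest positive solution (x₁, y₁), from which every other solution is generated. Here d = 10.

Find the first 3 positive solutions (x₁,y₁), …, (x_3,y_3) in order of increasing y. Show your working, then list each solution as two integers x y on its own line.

19 6
721 228
27379 8658

d=10: √d = [3; 6] (ℓ=1, odd), read p_1/q_1
step 0: (3, 1)  from 3·(1,0) + (0,1)
step 1: (19, 6)  from 6·(3,1) + (1,0)
(x₁, y₁) = (19, 6);  19² − 10·6² = 1 ✓
(x_2, y_2) = (19·19 + 10·6·6, 19·6 + 6·19) = (721, 228)
(x_3, y_3) = (19·721 + 10·6·228, 19·228 + 6·721) = (27379, 8658)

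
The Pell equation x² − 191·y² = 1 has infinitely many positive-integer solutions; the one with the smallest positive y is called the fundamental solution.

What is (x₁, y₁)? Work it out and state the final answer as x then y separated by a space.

8994000 650783

[13; 1,4,1,1,3,…,4,1,26] for √191; ℓ=16 ⇒ convergent index 15
k=0  a_k=13  p_k/q_k = 13/1
k=1  a_k=1  p_k/q_k = 14/1
…
k=3  a_k=1  p_k/q_k = 83/6
k=4  a_k=1  p_k/q_k = 152/11
k=5  a_k=3  p_k/q_k = 539/39
…
k=7  a_k=2  p_k/q_k = 2999/217
k=8  a_k=13  p_k/q_k = 40217/2910
k=9  a_k=2  p_k/q_k = 83433/6037
k=10  a_k=2  p_k/q_k = 207083/14984
k=11  a_k=3  p_k/q_k = 704682/50989
k=12  a_k=1  p_k/q_k = 911765/65973
k=13  a_k=1  p_k/q_k = 1616447/116962
k=14  a_k=4  p_k/q_k = 7377553/533821
k=15  a_k=1  p_k/q_k = 8994000/650783
→ (8994000, 650783).  Check: 8994000²=80892036000000, 191·650783²=80892035999999, difference 1.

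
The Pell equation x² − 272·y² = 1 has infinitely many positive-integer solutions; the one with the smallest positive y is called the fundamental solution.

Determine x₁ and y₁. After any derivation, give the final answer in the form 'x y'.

33 2

√272 → a₀=16, period (2,32); ℓ=2 even so k=1
k=0  a_k=16  p_k/q_k = 16/1
k=1  a_k=2  p_k/q_k = 33/2
fundamental: x₁=33, y₁=2  (since 1089 − 272·4 = 1)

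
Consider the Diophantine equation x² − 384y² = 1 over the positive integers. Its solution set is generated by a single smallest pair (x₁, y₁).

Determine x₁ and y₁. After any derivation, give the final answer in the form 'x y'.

[19; 1,1,2,9,2,1,1,38] for √384; ℓ=8 ⇒ convergent index 7
k=0  a_k=19  p_k/q_k = 19/1
k=1  a_k=1  p_k/q_k = 20/1
k=2  a_k=1  p_k/q_k = 39/2
…
k=5  a_k=2  p_k/q_k = 1940/99
k=6  a_k=1  p_k/q_k = 2861/146
k=7  a_k=1  p_k/q_k = 4801/245
→ (4801, 245).  Check: 4801²=23049601, 384·245²=23049600, difference 1.

4801 245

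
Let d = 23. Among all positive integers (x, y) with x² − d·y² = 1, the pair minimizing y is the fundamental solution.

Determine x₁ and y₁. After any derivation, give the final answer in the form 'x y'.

24 5

√23 = [4; 1,3,1,8, …], period ℓ=4 (even) → k=3
a_0=4:  p_0=4·1+0=4,  q_0=4·0+1=1
a_1=1:  p_1=1·4+1=5,  q_1=1·1+0=1
a_2=3:  p_2=3·5+4=19,  q_2=3·1+1=4
a_3=1:  p_3=1·19+5=24,  q_3=1·4+1=5
(x₁, y₁) = (24, 5);  24² − 23·5² = 1 ✓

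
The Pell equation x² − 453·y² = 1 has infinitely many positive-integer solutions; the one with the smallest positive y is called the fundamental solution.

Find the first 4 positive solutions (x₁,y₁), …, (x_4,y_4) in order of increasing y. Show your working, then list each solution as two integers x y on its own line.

1653751 77700
5469784740001 256992905400
18091323967121133751 850004548596233100
59837090203895614338960001 2811391744490881177810800

[21; 3,1,1,10,14,10,1,1,3,42] for √453; ℓ=10 ⇒ convergent index 9
k=0  a_k=21  p_k/q_k = 21/1
k=1  a_k=3  p_k/q_k = 64/3
k=2  a_k=1  p_k/q_k = 85/4
k=3  a_k=1  p_k/q_k = 149/7
k=4  a_k=10  p_k/q_k = 1575/74
…
k=6  a_k=10  p_k/q_k = 223565/10504
…
k=8  a_k=1  p_k/q_k = 469329/22051
k=9  a_k=3  p_k/q_k = 1653751/77700
fundamental: x₁=1653751, y₁=77700  (since 2734892370001 − 453·6037290000 = 1)
n=2: (1653751,77700)∘(1653751,77700) = (1653751·1653751+453·77700·77700, 1653751·77700+77700·1653751) = (5469784740001,256992905400)
n=3: (5469784740001,256992905400)∘(1653751,77700) = (1653751·5469784740001+453·77700·256992905400, 1653751·256992905400+77700·5469784740001) = (18091323967121133751,850004548596233100)
n=4: (18091323967121133751,850004548596233100)∘(1653751,77700) = (1653751·18091323967121133751+453·77700·850004548596233100, 1653751·850004548596233100+77700·18091323967121133751) = (59837090203895614338960001,2811391744490881177810800)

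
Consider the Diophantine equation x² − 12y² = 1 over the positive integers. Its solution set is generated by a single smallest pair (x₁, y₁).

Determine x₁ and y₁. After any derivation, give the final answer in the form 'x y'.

√12 = [3; 2,6, …], period ℓ=2 (even) → k=1
a_0=3:  p_0=3·1+0=3,  q_0=3·0+1=1
a_1=2:  p_1=2·3+1=7,  q_1=2·1+0=2
→ (7, 2).  Check: 7²=49, 12·2²=48, difference 1.

7 2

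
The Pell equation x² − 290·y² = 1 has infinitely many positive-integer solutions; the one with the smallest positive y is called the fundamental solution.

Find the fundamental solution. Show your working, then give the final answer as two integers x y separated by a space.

579 34

√290 = [17; 34, …], period ℓ=1 (odd) → k=1
i=0: a=17 ⇒ p=17, q=1
i=1: a=34 ⇒ p=579, q=34
fundamental: x₁=579, y₁=34  (since 335241 − 290·1156 = 1)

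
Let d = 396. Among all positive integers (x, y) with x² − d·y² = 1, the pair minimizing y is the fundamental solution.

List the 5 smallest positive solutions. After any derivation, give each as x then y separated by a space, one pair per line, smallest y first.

√396 → a₀=19, period (1,8,1,38); ℓ=4 even so k=3
step 0: (19, 1)  from 19·(1,0) + (0,1)
…
step 2: (179, 9)  from 8·(20,1) + (19,1)
step 3: (199, 10)  from 1·(179,9) + (20,1)
fundamental: x₁=199, y₁=10  (since 39601 − 396·100 = 1)
k=2:  x_2 = 199·199+396·10·10 = 79201,  y_2 = 199·10+10·199 = 3980
k=3:  x_3 = 199·79201+396·10·3980 = 31521799,  y_3 = 199·3980+10·79201 = 1584030
k=4:  x_4 = 199·31521799+396·10·1584030 = 12545596801,  y_4 = 199·1584030+10·31521799 = 630439960
k=5:  x_5 = 199·12545596801+396·10·630439960 = 4993116004999,  y_5 = 199·630439960+10·12545596801 = 250913520050

199 10
79201 3980
31521799 1584030
12545596801 630439960
4993116004999 250913520050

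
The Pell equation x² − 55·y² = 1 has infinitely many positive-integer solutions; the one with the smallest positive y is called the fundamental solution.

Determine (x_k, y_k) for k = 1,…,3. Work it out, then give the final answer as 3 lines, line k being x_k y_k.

√55 → a₀=7, period (2,2,2,14); ℓ=4 even so k=3
step 0: (7, 1)  from 7·(1,0) + (0,1)
step 1: (15, 2)  from 2·(7,1) + (1,0)
step 2: (37, 5)  from 2·(15,2) + (7,1)
step 3: (89, 12)  from 2·(37,5) + (15,2)
fundamental: x₁=89, y₁=12  (since 7921 − 55·144 = 1)
(89+12√55)^2 = 15841 + 2136√55
(89+12√55)^3 = 2819609 + 380196√55

89 12
15841 2136
2819609 380196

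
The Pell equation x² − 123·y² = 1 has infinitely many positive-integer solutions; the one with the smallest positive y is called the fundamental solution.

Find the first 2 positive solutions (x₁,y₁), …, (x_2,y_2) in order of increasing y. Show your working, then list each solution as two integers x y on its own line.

[11; 11,22] for √123; ℓ=2 ⇒ convergent index 1
step 0: (11, 1)  from 11·(1,0) + (0,1)
step 1: (122, 11)  from 11·(11,1) + (1,0)
fundamental: x₁=122, y₁=11  (since 14884 − 123·121 = 1)
k=2:  x_2 = 122·122+123·11·11 = 29767,  y_2 = 122·11+11·122 = 2684

122 11
29767 2684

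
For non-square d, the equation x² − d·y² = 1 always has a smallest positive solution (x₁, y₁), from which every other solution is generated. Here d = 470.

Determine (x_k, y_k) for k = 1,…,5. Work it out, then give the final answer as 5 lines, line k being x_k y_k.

1691 78
5718961 263796
19341524411 892157994
65413029839041 3017278071912
221226847574112251 10204433547048390

[21; 1,2,8,2,1,42] for √470; ℓ=6 ⇒ convergent index 5
a_0=21:  p_0=21·1+0=21,  q_0=21·0+1=1
…
a_4=2:  p_4=2·542+65=1149,  q_4=2·25+3=53
a_5=1:  p_5=1·1149+542=1691,  q_5=1·53+25=78
→ (1691, 78).  Check: 1691²=2859481, 470·78²=2859480, difference 1.
k=2:  x_2 = 1691·1691+470·78·78 = 5718961,  y_2 = 1691·78+78·1691 = 263796
k=3:  x_3 = 1691·5718961+470·78·263796 = 19341524411,  y_3 = 1691·263796+78·5718961 = 892157994
k=4:  x_4 = 1691·19341524411+470·78·892157994 = 65413029839041,  y_4 = 1691·892157994+78·19341524411 = 3017278071912
k=5:  x_5 = 1691·65413029839041+470·78·3017278071912 = 221226847574112251,  y_5 = 1691·3017278071912+78·65413029839041 = 10204433547048390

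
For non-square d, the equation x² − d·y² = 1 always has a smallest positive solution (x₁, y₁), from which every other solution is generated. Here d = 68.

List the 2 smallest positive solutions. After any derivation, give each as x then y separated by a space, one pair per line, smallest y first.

d=68: √d = [8; 4,16] (ℓ=2, even), read p_1/q_1
a_0=8:  p_0=8·1+0=8,  q_0=8·0+1=1
a_1=4:  p_1=4·8+1=33,  q_1=4·1+0=4
→ (33, 4).  Check: 33²=1089, 68·4²=1088, difference 1.
n=2: (33,4)∘(33,4) = (33·33+68·4·4, 33·4+4·33) = (2177,264)

33 4
2177 264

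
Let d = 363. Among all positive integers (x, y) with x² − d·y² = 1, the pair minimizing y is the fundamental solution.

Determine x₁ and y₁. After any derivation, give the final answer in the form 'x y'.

362 19

d=363: √d = [19; 19,38] (ℓ=2, even), read p_1/q_1
step 0: (19, 1)  from 19·(1,0) + (0,1)
step 1: (362, 19)  from 19·(19,1) + (1,0)
→ (362, 19).  Check: 362²=131044, 363·19²=131043, difference 1.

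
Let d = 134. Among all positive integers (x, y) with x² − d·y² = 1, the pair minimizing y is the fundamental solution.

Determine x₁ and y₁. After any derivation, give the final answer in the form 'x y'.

145925 12606

[11; 1,1,2,1,3,…,1,1,22] for √134; ℓ=14 ⇒ convergent index 13
k=0  a_k=11  p_k/q_k = 11/1
…
k=2  a_k=1  p_k/q_k = 23/2
k=3  a_k=2  p_k/q_k = 58/5
…
k=6  a_k=1  p_k/q_k = 382/33
k=7  a_k=10  p_k/q_k = 4121/356
…
k=10  a_k=1  p_k/q_k = 22133/1912
…
k=12  a_k=1  p_k/q_k = 84029/7259
k=13  a_k=1  p_k/q_k = 145925/12606
(x₁, y₁) = (145925, 12606);  145925² − 134·12606² = 1 ✓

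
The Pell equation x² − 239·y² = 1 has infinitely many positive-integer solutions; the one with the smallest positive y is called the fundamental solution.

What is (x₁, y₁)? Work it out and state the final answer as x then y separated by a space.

√239 → a₀=15, period (2,5,1,2,4,15,4,2,1,5,2,30); ℓ=12 even so k=11
a_0=15:  p_0=15·1+0=15,  q_0=15·0+1=1
…
a_3=1:  p_3=1·170+31=201,  q_3=1·11+2=13
…
a_5=4:  p_5=4·572+201=2489,  q_5=4·37+13=161
…
a_7=4:  p_7=4·37907+2489=154117,  q_7=4·2452+161=9969
a_8=2:  p_8=2·154117+37907=346141,  q_8=2·9969+2452=22390
a_9=1:  p_9=1·346141+154117=500258,  q_9=1·22390+9969=32359
a_10=5:  p_10=5·500258+346141=2847431,  q_10=5·32359+22390=184185
a_11=2:  p_11=2·2847431+500258=6195120,  q_11=2·184185+32359=400729
(x₁, y₁) = (6195120, 400729);  6195120² − 239·400729² = 1 ✓

6195120 400729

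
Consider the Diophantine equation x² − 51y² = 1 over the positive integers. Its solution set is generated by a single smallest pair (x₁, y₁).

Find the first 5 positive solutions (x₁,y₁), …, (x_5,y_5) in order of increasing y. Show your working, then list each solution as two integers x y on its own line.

50 7
4999 700
499850 69993
49980001 6998600
4997500250 699790007

√51 = [7; 7,14, …], period ℓ=2 (even) → k=1
a_0=7:  p_0=7·1+0=7,  q_0=7·0+1=1
a_1=7:  p_1=7·7+1=50,  q_1=7·1+0=7
fundamental: x₁=50, y₁=7  (since 2500 − 51·49 = 1)
n=2: (50,7)∘(50,7) = (50·50+51·7·7, 50·7+7·50) = (4999,700)
n=3: (4999,700)∘(50,7) = (50·4999+51·7·700, 50·700+7·4999) = (499850,69993)
n=4: (499850,69993)∘(50,7) = (50·499850+51·7·69993, 50·69993+7·499850) = (49980001,6998600)
n=5: (49980001,6998600)∘(50,7) = (50·49980001+51·7·6998600, 50·6998600+7·49980001) = (4997500250,699790007)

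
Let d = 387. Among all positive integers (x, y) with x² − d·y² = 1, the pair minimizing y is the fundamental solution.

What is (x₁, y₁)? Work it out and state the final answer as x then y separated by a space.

3482 177

√387 = [19; 1,2,19,2,1,38, …], period ℓ=6 (even) → k=5
i=0: a=19 ⇒ p=19, q=1
i=1: a=1 ⇒ p=20, q=1
i=2: a=2 ⇒ p=59, q=3
i=3: a=19 ⇒ p=1141, q=58
i=4: a=2 ⇒ p=2341, q=119
i=5: a=1 ⇒ p=3482, q=177
(x₁, y₁) = (3482, 177);  3482² − 387·177² = 1 ✓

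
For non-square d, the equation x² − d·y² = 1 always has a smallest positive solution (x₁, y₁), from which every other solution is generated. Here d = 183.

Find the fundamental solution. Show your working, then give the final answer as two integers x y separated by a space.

√183 → a₀=13, period (1,1,8,1,1,26); ℓ=6 even so k=5
step 0: (13, 1)  from 13·(1,0) + (0,1)
step 1: (14, 1)  from 1·(13,1) + (1,0)
…
step 4: (257, 19)  from 1·(230,17) + (27,2)
step 5: (487, 36)  from 1·(257,19) + (230,17)
(x₁, y₁) = (487, 36);  487² − 183·36² = 1 ✓

487 36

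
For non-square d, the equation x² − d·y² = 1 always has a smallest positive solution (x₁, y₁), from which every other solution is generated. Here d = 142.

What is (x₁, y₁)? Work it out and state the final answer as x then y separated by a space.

143 12

[11; 1,10,1,22] for √142; ℓ=4 ⇒ convergent index 3
k=0  a_k=11  p_k/q_k = 11/1
…
k=2  a_k=10  p_k/q_k = 131/11
k=3  a_k=1  p_k/q_k = 143/12
→ (143, 12).  Check: 143²=20449, 142·12²=20448, difference 1.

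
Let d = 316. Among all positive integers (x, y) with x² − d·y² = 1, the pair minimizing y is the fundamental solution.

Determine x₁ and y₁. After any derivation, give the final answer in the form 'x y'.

[17; 1,3,2,8,2,3,1,34] for √316; ℓ=8 ⇒ convergent index 7
step 0: (17, 1)  from 17·(1,0) + (0,1)
step 1: (18, 1)  from 1·(17,1) + (1,0)
step 2: (71, 4)  from 3·(18,1) + (17,1)
…
step 5: (2862, 161)  from 2·(1351,76) + (160,9)
step 6: (9937, 559)  from 3·(2862,161) + (1351,76)
step 7: (12799, 720)  from 1·(9937,559) + (2862,161)
→ (12799, 720).  Check: 12799²=163814401, 316·720²=163814400, difference 1.

12799 720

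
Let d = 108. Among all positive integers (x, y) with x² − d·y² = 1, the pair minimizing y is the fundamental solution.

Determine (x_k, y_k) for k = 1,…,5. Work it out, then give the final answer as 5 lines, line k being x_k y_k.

1351 130
3650401 351260
9863382151 949104390
26650854921601 2564479710520
72010600134783751 6929223228720650

[10; 2,1,1,4,1,1,2,20] for √108; ℓ=8 ⇒ convergent index 7
k=0  a_k=10  p_k/q_k = 10/1
k=1  a_k=2  p_k/q_k = 21/2
k=2  a_k=1  p_k/q_k = 31/3
…
k=6  a_k=1  p_k/q_k = 530/51
k=7  a_k=2  p_k/q_k = 1351/130
→ (1351, 130).  Check: 1351²=1825201, 108·130²=1825200, difference 1.
(x_2, y_2) = (1351·1351 + 108·130·130, 1351·130 + 130·1351) = (3650401, 351260)
(x_3, y_3) = (1351·3650401 + 108·130·351260, 1351·351260 + 130·3650401) = (9863382151, 949104390)
(x_4, y_4) = (1351·9863382151 + 108·130·949104390, 1351·949104390 + 130·9863382151) = (26650854921601, 2564479710520)
(x_5, y_5) = (1351·26650854921601 + 108·130·2564479710520, 1351·2564479710520 + 130·26650854921601) = (72010600134783751, 6929223228720650)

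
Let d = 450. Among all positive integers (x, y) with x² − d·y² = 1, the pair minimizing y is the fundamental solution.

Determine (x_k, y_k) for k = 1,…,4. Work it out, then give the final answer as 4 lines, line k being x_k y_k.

19601 924
768398401 36222648
30122754096401 1420000245972
1180872205318713601 55666849606371696

d=450: √d = [21; 4,1,2,4,2,1,4,42] (ℓ=8, even), read p_7/q_7
step 0: (21, 1)  from 21·(1,0) + (0,1)
step 1: (85, 4)  from 4·(21,1) + (1,0)
…
step 3: (297, 14)  from 2·(106,5) + (85,4)
…
step 5: (2885, 136)  from 2·(1294,61) + (297,14)
step 6: (4179, 197)  from 1·(2885,136) + (1294,61)
step 7: (19601, 924)  from 4·(4179,197) + (2885,136)
(x₁, y₁) = (19601, 924);  19601² − 450·924² = 1 ✓
(x_2, y_2) = (19601·19601 + 450·924·924, 19601·924 + 924·19601) = (768398401, 36222648)
(x_3, y_3) = (19601·768398401 + 450·924·36222648, 19601·36222648 + 924·768398401) = (30122754096401, 1420000245972)
(x_4, y_4) = (19601·30122754096401 + 450·924·1420000245972, 19601·1420000245972 + 924·30122754096401) = (1180872205318713601, 55666849606371696)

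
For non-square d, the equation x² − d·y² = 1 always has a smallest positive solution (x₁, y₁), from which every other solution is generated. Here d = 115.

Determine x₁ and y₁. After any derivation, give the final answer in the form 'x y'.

d=115: √d = [10; 1,2,1,1,1,1,1,2,1,20] (ℓ=10, even), read p_9/q_9
a_0=10:  p_0=10·1+0=10,  q_0=10·0+1=1
…
a_2=2:  p_2=2·11+10=32,  q_2=2·1+1=3
a_3=1:  p_3=1·32+11=43,  q_3=1·3+1=4
a_4=1:  p_4=1·43+32=75,  q_4=1·4+3=7
a_5=1:  p_5=1·75+43=118,  q_5=1·7+4=11
a_6=1:  p_6=1·118+75=193,  q_6=1·11+7=18
a_7=1:  p_7=1·193+118=311,  q_7=1·18+11=29
a_8=2:  p_8=2·311+193=815,  q_8=2·29+18=76
a_9=1:  p_9=1·815+311=1126,  q_9=1·76+29=105
→ (1126, 105).  Check: 1126²=1267876, 115·105²=1267875, difference 1.

1126 105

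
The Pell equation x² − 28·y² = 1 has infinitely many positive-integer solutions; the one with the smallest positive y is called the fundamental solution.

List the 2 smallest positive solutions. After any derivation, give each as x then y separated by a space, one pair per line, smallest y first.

127 24
32257 6096

√28 = [5; 3,2,3,10, …], period ℓ=4 (even) → k=3
a_0=5:  p_0=5·1+0=5,  q_0=5·0+1=1
a_1=3:  p_1=3·5+1=16,  q_1=3·1+0=3
a_2=2:  p_2=2·16+5=37,  q_2=2·3+1=7
a_3=3:  p_3=3·37+16=127,  q_3=3·7+3=24
(x₁, y₁) = (127, 24);  127² − 28·24² = 1 ✓
(x_2, y_2) = (127·127 + 28·24·24, 127·24 + 24·127) = (32257, 6096)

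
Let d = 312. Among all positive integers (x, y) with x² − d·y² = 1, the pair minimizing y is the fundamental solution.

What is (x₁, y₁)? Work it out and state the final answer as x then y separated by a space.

√312 → a₀=17, period (1,1,1,34); ℓ=4 even so k=3
a_0=17:  p_0=17·1+0=17,  q_0=17·0+1=1
a_1=1:  p_1=1·17+1=18,  q_1=1·1+0=1
a_2=1:  p_2=1·18+17=35,  q_2=1·1+1=2
a_3=1:  p_3=1·35+18=53,  q_3=1·2+1=3
fundamental: x₁=53, y₁=3  (since 2809 − 312·9 = 1)

53 3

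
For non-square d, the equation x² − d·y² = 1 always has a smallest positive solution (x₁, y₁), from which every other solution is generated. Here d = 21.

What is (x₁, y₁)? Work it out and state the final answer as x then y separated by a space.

[4; 1,1,2,1,1,8] for √21; ℓ=6 ⇒ convergent index 5
step 0: (4, 1)  from 4·(1,0) + (0,1)
step 1: (5, 1)  from 1·(4,1) + (1,0)
…
step 4: (32, 7)  from 1·(23,5) + (9,2)
step 5: (55, 12)  from 1·(32,7) + (23,5)
(x₁, y₁) = (55, 12);  55² − 21·12² = 1 ✓

55 12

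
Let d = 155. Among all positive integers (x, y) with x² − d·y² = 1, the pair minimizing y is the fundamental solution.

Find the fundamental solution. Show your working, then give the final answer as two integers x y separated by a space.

249 20

d=155: √d = [12; 2,4,2,24] (ℓ=4, even), read p_3/q_3
i=0: a=12 ⇒ p=12, q=1
i=1: a=2 ⇒ p=25, q=2
i=2: a=4 ⇒ p=112, q=9
i=3: a=2 ⇒ p=249, q=20
fundamental: x₁=249, y₁=20  (since 62001 − 155·400 = 1)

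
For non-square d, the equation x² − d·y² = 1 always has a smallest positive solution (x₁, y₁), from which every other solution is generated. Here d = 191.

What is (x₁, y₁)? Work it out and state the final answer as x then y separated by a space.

8994000 650783

d=191: √d = [13; 1,4,1,1,3,…,4,1,26] (ℓ=16, even), read p_15/q_15
k=0  a_k=13  p_k/q_k = 13/1
k=1  a_k=1  p_k/q_k = 14/1
…
k=3  a_k=1  p_k/q_k = 83/6
k=4  a_k=1  p_k/q_k = 152/11
…
k=6  a_k=2  p_k/q_k = 1230/89
k=7  a_k=2  p_k/q_k = 2999/217
…
k=9  a_k=2  p_k/q_k = 83433/6037
k=10  a_k=2  p_k/q_k = 207083/14984
k=11  a_k=3  p_k/q_k = 704682/50989
k=12  a_k=1  p_k/q_k = 911765/65973
k=13  a_k=1  p_k/q_k = 1616447/116962
k=14  a_k=4  p_k/q_k = 7377553/533821
k=15  a_k=1  p_k/q_k = 8994000/650783
fundamental: x₁=8994000, y₁=650783  (since 80892036000000 − 191·423518513089 = 1)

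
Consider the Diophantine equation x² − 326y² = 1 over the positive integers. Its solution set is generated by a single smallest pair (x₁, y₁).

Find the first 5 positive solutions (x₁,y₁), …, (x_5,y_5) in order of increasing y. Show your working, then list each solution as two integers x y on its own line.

√326 → a₀=18, period (18,36); ℓ=2 even so k=1
i=0: a=18 ⇒ p=18, q=1
i=1: a=18 ⇒ p=325, q=18
(x₁, y₁) = (325, 18);  325² − 326·18² = 1 ✓
(x_2, y_2) = (325·325 + 326·18·18, 325·18 + 18·325) = (211249, 11700)
(x_3, y_3) = (325·211249 + 326·18·11700, 325·11700 + 18·211249) = (137311525, 7604982)
(x_4, y_4) = (325·137311525 + 326·18·7604982, 325·7604982 + 18·137311525) = (89252280001, 4943226600)
(x_5, y_5) = (325·89252280001 + 326·18·4943226600, 325·4943226600 + 18·89252280001) = (58013844689125, 3213089685018)

325 18
211249 11700
137311525 7604982
89252280001 4943226600
58013844689125 3213089685018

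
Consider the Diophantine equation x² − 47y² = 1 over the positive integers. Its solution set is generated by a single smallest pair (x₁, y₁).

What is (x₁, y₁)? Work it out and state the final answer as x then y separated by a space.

48 7

√47 → a₀=6, period (1,5,1,12); ℓ=4 even so k=3
i=0: a=6 ⇒ p=6, q=1
…
i=2: a=5 ⇒ p=41, q=6
i=3: a=1 ⇒ p=48, q=7
(x₁, y₁) = (48, 7);  48² − 47·7² = 1 ✓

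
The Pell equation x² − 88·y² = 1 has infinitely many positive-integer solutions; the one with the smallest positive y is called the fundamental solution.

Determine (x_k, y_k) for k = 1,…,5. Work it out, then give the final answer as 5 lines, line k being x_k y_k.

197 21
77617 8274
30580901 3259935
12048797377 1284406116
4747195585637 506052749769

d=88: √d = [9; 2,1,1,1,2,18] (ℓ=6, even), read p_5/q_5
i=0: a=9 ⇒ p=9, q=1
i=1: a=2 ⇒ p=19, q=2
i=2: a=1 ⇒ p=28, q=3
i=3: a=1 ⇒ p=47, q=5
i=4: a=1 ⇒ p=75, q=8
i=5: a=2 ⇒ p=197, q=21
fundamental: x₁=197, y₁=21  (since 38809 − 88·441 = 1)
n=2: (197,21)∘(197,21) = (197·197+88·21·21, 197·21+21·197) = (77617,8274)
n=3: (77617,8274)∘(197,21) = (197·77617+88·21·8274, 197·8274+21·77617) = (30580901,3259935)
n=4: (30580901,3259935)∘(197,21) = (197·30580901+88·21·3259935, 197·3259935+21·30580901) = (12048797377,1284406116)
n=5: (12048797377,1284406116)∘(197,21) = (197·12048797377+88·21·1284406116, 197·1284406116+21·12048797377) = (4747195585637,506052749769)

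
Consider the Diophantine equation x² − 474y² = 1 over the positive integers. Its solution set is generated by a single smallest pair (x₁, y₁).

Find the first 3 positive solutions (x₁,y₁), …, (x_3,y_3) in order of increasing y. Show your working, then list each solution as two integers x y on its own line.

d=474: √d = [21; 1,3,2,1,1,…,3,1,42] (ℓ=14, even), read p_13/q_13
i=0: a=21 ⇒ p=21, q=1
i=1: a=1 ⇒ p=22, q=1
…
i=6: a=1 ⇒ p=762, q=35
…
i=8: a=1 ⇒ p=5813, q=267
…
i=12: a=3 ⇒ p=149331, q=6859
i=13: a=1 ⇒ p=193549, q=8890
→ (193549, 8890).  Check: 193549²=37461215401, 474·8890²=37461215400, difference 1.
n=2: (193549,8890)∘(193549,8890) = (193549·193549+474·8890·8890, 193549·8890+8890·193549) = (74922430801,3441301220)
n=3: (74922430801,3441301220)∘(193549,8890) = (193549·74922430801+474·8890·3441301220, 193549·3441301220+8890·74922430801) = (29002323118011949,1332120819650670)

193549 8890
74922430801 3441301220
29002323118011949 1332120819650670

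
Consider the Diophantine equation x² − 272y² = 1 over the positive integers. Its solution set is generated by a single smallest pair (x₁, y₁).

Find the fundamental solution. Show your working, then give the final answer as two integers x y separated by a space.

√272 → a₀=16, period (2,32); ℓ=2 even so k=1
i=0: a=16 ⇒ p=16, q=1
i=1: a=2 ⇒ p=33, q=2
fundamental: x₁=33, y₁=2  (since 1089 − 272·4 = 1)

33 2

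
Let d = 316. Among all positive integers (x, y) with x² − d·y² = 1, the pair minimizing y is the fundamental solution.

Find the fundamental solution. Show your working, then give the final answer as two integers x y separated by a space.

12799 720

√316 = [17; 1,3,2,8,2,3,1,34, …], period ℓ=8 (even) → k=7
i=0: a=17 ⇒ p=17, q=1
…
i=4: a=8 ⇒ p=1351, q=76
…
i=6: a=3 ⇒ p=9937, q=559
i=7: a=1 ⇒ p=12799, q=720
fundamental: x₁=12799, y₁=720  (since 163814401 − 316·518400 = 1)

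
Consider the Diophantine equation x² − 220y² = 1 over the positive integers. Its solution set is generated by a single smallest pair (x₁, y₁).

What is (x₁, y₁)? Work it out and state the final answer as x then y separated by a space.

89 6

d=220: √d = [14; 1,4,1,28] (ℓ=4, even), read p_3/q_3
k=0  a_k=14  p_k/q_k = 14/1
…
k=2  a_k=4  p_k/q_k = 74/5
k=3  a_k=1  p_k/q_k = 89/6
(x₁, y₁) = (89, 6);  89² − 220·6² = 1 ✓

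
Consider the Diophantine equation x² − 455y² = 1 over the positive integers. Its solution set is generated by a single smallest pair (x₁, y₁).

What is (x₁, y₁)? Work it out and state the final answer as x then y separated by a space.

√455 = [21; 3,42, …], period ℓ=2 (even) → k=1
i=0: a=21 ⇒ p=21, q=1
i=1: a=3 ⇒ p=64, q=3
fundamental: x₁=64, y₁=3  (since 4096 − 455·9 = 1)

64 3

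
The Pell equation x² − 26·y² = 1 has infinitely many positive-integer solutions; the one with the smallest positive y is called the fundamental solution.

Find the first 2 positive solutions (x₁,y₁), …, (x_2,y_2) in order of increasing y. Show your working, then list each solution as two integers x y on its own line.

d=26: √d = [5; 10] (ℓ=1, odd), read p_1/q_1
k=0  a_k=5  p_k/q_k = 5/1
k=1  a_k=10  p_k/q_k = 51/10
fundamental: x₁=51, y₁=10  (since 2601 − 26·100 = 1)
(x_2, y_2) = (51·51 + 26·10·10, 51·10 + 10·51) = (5201, 1020)

51 10
5201 1020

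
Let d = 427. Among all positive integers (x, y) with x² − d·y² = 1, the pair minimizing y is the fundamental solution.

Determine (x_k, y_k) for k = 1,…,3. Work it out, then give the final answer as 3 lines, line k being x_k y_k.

√427 → a₀=20, period (1,1,1,40); ℓ=4 even so k=3
step 0: (20, 1)  from 20·(1,0) + (0,1)
…
step 2: (41, 2)  from 1·(21,1) + (20,1)
step 3: (62, 3)  from 1·(41,2) + (21,1)
fundamental: x₁=62, y₁=3  (since 3844 − 427·9 = 1)
k=2:  x_2 = 62·62+427·3·3 = 7687,  y_2 = 62·3+3·62 = 372
k=3:  x_3 = 62·7687+427·3·372 = 953126,  y_3 = 62·372+3·7687 = 46125

62 3
7687 372
953126 46125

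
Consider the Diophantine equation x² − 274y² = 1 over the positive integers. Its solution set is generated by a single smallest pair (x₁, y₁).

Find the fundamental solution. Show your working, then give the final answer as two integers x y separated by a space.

3959299 239190

√274 → a₀=16, period (1,1,4,4,1,1,32); ℓ=7 odd so k=13
a_0=16:  p_0=16·1+0=16,  q_0=16·0+1=1
a_1=1:  p_1=1·16+1=17,  q_1=1·1+0=1
…
a_3=4:  p_3=4·33+17=149,  q_3=4·2+1=9
a_4=4:  p_4=4·149+33=629,  q_4=4·9+2=38
a_5=1:  p_5=1·629+149=778,  q_5=1·38+9=47
a_6=1:  p_6=1·778+629=1407,  q_6=1·47+38=85
a_7=32:  p_7=32·1407+778=45802,  q_7=32·85+47=2767
…
a_9=1:  p_9=1·47209+45802=93011,  q_9=1·2852+2767=5619
a_10=4:  p_10=4·93011+47209=419253,  q_10=4·5619+2852=25328
a_11=4:  p_11=4·419253+93011=1770023,  q_11=4·25328+5619=106931
a_12=1:  p_12=1·1770023+419253=2189276,  q_12=1·106931+25328=132259
a_13=1:  p_13=1·2189276+1770023=3959299,  q_13=1·132259+106931=239190
fundamental: x₁=3959299, y₁=239190  (since 15676048571401 − 274·57211856100 = 1)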